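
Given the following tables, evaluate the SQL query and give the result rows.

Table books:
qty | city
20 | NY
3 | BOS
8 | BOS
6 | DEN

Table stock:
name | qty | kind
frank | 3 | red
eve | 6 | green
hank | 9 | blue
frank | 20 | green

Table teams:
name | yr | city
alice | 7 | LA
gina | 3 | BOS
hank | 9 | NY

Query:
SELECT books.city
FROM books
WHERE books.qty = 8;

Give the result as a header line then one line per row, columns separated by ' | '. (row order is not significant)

== RESULT ==
books.city
BOS

Derivation:
After WHERE (1 rows):
books.qty | books.city
8 | BOS
After SELECT (1 rows):
books.city
BOS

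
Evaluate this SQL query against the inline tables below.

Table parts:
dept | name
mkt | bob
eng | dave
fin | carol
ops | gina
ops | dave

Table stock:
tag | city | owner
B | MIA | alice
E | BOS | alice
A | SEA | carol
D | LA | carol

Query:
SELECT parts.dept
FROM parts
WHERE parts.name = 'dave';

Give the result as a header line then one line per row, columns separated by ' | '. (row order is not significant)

== RESULT ==
parts.dept
eng
ops

Derivation:
After WHERE (2 rows):
parts.dept | parts.name
eng | dave
ops | dave
After SELECT (2 rows):
parts.dept
eng
ops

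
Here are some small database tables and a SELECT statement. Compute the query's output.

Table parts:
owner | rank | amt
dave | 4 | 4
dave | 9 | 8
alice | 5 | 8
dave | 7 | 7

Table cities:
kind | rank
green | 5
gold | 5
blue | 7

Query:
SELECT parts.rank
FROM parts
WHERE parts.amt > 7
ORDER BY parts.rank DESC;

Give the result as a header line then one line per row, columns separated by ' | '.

After WHERE (2 rows):
parts.owner | parts.rank | parts.amt
dave | 9 | 8
alice | 5 | 8
After SELECT (2 rows):
parts.rank
9
5
After ORDER BY (2 rows):
parts.rank
9
5

== RESULT ==
parts.rank
9
5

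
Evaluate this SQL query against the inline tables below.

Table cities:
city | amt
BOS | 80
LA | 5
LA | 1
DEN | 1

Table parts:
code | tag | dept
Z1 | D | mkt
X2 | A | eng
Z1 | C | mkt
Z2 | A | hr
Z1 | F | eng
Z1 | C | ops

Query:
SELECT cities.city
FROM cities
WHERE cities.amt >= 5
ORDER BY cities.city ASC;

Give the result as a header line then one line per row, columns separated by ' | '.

== RESULT ==
cities.city
BOS
LA

Derivation:
After WHERE (2 rows):
cities.city | cities.amt
BOS | 80
LA | 5
After SELECT (2 rows):
cities.city
BOS
LA
After ORDER BY (2 rows):
cities.city
BOS
LA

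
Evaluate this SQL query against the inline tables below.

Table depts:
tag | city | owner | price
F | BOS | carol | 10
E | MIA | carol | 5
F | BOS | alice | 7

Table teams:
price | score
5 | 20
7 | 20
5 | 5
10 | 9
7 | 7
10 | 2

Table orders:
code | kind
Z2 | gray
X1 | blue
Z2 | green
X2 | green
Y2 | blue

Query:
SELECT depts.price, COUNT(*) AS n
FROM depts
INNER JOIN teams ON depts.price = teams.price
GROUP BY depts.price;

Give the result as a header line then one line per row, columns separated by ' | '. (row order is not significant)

== RESULT ==
depts.price | n
10 | 2
5 | 2
7 | 2

Derivation:
After JOIN teams (6 rows):
depts.tag | depts.city | depts.owner | depts.price | teams.price | teams.score
F | BOS | carol | 10 | 10 | 9
F | BOS | carol | 10 | 10 | 2
E | MIA | carol | 5 | 5 | 20
E | MIA | carol | 5 | 5 | 5
F | BOS | alice | 7 | 7 | 20
F | BOS | alice | 7 | 7 | 7
After GROUP BY (3 rows):
depts.price | n
10 | 2
5 | 2
7 | 2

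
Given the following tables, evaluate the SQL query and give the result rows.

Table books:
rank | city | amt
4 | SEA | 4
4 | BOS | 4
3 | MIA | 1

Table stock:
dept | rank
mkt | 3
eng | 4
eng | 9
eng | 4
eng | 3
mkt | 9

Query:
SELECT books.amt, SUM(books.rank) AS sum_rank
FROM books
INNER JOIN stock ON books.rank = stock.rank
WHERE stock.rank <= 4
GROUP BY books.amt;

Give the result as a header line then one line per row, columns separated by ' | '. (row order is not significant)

== RESULT ==
books.amt | sum_rank
4 | 16
1 | 6

Derivation:
After JOIN stock (6 rows):
books.rank | books.city | books.amt | stock.dept | stock.rank
4 | SEA | 4 | eng | 4
4 | SEA | 4 | eng | 4
4 | BOS | 4 | eng | 4
4 | BOS | 4 | eng | 4
3 | MIA | 1 | mkt | 3
3 | MIA | 1 | eng | 3
After WHERE (6 rows):
books.rank | books.city | books.amt | stock.dept | stock.rank
4 | SEA | 4 | eng | 4
4 | SEA | 4 | eng | 4
4 | BOS | 4 | eng | 4
4 | BOS | 4 | eng | 4
3 | MIA | 1 | mkt | 3
3 | MIA | 1 | eng | 3
After GROUP BY (2 rows):
books.amt | sum_rank
4 | 16
1 | 6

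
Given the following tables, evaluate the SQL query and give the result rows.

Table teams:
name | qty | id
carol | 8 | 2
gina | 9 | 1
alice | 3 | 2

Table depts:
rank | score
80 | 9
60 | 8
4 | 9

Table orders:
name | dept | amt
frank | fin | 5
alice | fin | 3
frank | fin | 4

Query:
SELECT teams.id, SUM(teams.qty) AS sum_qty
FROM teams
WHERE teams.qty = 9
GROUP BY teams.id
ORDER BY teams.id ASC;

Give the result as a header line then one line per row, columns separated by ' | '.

After WHERE (1 rows):
teams.name | teams.qty | teams.id
gina | 9 | 1
After GROUP BY (1 rows):
teams.id | sum_qty
1 | 9
After ORDER BY (1 rows):
teams.id | sum_qty
1 | 9

== RESULT ==
teams.id | sum_qty
1 | 9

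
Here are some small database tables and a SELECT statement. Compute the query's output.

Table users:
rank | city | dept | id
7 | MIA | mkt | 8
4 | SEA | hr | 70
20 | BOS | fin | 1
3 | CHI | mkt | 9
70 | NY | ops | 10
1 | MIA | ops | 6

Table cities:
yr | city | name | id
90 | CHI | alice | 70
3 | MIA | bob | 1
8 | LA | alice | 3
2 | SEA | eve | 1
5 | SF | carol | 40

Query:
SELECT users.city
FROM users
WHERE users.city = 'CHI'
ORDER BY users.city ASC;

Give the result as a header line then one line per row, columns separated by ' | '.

After WHERE (1 rows):
users.rank | users.city | users.dept | users.id
3 | CHI | mkt | 9
After SELECT (1 rows):
users.city
CHI
After ORDER BY (1 rows):
users.city
CHI

== RESULT ==
users.city
CHI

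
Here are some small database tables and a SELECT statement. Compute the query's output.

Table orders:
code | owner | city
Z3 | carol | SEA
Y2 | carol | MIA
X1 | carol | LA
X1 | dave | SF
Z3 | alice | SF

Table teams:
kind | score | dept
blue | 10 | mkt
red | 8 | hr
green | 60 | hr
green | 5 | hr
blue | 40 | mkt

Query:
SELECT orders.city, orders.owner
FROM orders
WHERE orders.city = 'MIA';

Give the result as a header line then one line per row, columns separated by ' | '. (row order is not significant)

== RESULT ==
orders.city | orders.owner
MIA | carol

Derivation:
After WHERE (1 rows):
orders.code | orders.owner | orders.city
Y2 | carol | MIA
After SELECT (1 rows):
orders.city | orders.owner
MIA | carol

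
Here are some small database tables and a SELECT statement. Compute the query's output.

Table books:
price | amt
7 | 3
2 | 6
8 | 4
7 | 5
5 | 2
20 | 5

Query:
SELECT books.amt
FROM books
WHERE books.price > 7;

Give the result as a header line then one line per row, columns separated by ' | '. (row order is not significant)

After WHERE (2 rows):
books.price | books.amt
8 | 4
20 | 5
After SELECT (2 rows):
books.amt
4
5

== RESULT ==
books.amt
4
5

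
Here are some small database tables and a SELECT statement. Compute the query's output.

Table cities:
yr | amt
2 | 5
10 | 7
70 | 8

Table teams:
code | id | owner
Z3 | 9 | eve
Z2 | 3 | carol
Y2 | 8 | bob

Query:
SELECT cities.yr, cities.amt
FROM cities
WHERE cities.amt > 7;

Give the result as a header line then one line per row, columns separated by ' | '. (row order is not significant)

After WHERE (1 rows):
cities.yr | cities.amt
70 | 8
After SELECT (1 rows):
cities.yr | cities.amt
70 | 8

== RESULT ==
cities.yr | cities.amt
70 | 8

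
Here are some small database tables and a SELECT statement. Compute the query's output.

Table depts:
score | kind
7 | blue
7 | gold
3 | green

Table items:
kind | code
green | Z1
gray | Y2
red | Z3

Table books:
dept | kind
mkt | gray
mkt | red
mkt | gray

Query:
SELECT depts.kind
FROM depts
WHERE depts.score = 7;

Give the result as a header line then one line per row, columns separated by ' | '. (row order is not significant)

After WHERE (2 rows):
depts.score | depts.kind
7 | blue
7 | gold
After SELECT (2 rows):
depts.kind
blue
gold

== RESULT ==
depts.kind
blue
gold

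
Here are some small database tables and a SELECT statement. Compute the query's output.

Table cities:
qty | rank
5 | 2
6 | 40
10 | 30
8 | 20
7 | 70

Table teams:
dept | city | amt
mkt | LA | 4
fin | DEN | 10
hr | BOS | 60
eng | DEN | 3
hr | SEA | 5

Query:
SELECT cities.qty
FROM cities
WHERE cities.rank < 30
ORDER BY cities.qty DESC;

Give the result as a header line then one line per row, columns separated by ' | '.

== RESULT ==
cities.qty
8
5

Derivation:
After WHERE (2 rows):
cities.qty | cities.rank
5 | 2
8 | 20
After SELECT (2 rows):
cities.qty
5
8
After ORDER BY (2 rows):
cities.qty
8
5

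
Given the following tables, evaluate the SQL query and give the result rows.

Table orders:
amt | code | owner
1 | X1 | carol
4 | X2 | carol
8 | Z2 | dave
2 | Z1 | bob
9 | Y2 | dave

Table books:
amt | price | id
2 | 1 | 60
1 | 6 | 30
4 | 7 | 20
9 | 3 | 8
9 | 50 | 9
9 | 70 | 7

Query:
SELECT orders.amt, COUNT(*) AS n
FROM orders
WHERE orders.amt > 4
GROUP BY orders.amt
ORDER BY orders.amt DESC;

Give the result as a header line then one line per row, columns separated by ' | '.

== RESULT ==
orders.amt | n
9 | 1
8 | 1

Derivation:
After WHERE (2 rows):
orders.amt | orders.code | orders.owner
8 | Z2 | dave
9 | Y2 | dave
After GROUP BY (2 rows):
orders.amt | n
8 | 1
9 | 1
After ORDER BY (2 rows):
orders.amt | n
9 | 1
8 | 1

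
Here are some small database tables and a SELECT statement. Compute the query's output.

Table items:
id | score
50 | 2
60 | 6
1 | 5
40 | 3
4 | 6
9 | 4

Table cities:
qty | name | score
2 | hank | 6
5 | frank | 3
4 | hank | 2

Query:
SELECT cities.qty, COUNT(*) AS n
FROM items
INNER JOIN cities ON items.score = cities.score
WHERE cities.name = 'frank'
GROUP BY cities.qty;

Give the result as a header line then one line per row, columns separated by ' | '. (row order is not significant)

After JOIN cities (4 rows):
items.id | items.score | cities.qty | cities.name | cities.score
50 | 2 | 4 | hank | 2
60 | 6 | 2 | hank | 6
40 | 3 | 5 | frank | 3
4 | 6 | 2 | hank | 6
After WHERE (1 rows):
items.id | items.score | cities.qty | cities.name | cities.score
40 | 3 | 5 | frank | 3
After GROUP BY (1 rows):
cities.qty | n
5 | 1

== RESULT ==
cities.qty | n
5 | 1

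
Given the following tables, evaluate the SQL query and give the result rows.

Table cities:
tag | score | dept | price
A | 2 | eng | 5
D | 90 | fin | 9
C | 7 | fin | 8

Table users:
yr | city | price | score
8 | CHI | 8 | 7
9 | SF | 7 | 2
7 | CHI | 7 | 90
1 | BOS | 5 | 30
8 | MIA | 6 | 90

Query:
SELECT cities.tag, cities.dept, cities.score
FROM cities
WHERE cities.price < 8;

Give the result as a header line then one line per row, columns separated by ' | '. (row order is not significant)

After WHERE (1 rows):
cities.tag | cities.score | cities.dept | cities.price
A | 2 | eng | 5
After SELECT (1 rows):
cities.tag | cities.dept | cities.score
A | eng | 2

== RESULT ==
cities.tag | cities.dept | cities.score
A | eng | 2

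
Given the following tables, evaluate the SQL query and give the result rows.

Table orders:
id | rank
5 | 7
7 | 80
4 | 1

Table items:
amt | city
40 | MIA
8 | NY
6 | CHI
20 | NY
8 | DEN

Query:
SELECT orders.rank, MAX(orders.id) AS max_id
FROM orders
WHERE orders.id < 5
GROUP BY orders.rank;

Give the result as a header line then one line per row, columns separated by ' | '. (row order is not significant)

After WHERE (1 rows):
orders.id | orders.rank
4 | 1
After GROUP BY (1 rows):
orders.rank | max_id
1 | 4

== RESULT ==
orders.rank | max_id
1 | 4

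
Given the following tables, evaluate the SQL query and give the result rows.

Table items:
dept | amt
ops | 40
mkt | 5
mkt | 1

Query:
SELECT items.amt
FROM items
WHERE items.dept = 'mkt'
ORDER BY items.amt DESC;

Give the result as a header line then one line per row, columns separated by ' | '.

== RESULT ==
items.amt
5
1

Derivation:
After WHERE (2 rows):
items.dept | items.amt
mkt | 5
mkt | 1
After SELECT (2 rows):
items.amt
5
1
After ORDER BY (2 rows):
items.amt
5
1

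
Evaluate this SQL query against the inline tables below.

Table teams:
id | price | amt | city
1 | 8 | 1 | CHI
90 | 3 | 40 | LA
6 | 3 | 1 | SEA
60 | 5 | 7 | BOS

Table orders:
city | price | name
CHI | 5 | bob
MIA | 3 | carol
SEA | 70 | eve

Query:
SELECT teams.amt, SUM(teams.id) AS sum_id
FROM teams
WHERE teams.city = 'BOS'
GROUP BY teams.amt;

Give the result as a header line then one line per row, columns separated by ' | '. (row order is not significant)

== RESULT ==
teams.amt | sum_id
7 | 60

Derivation:
After WHERE (1 rows):
teams.id | teams.price | teams.amt | teams.city
60 | 5 | 7 | BOS
After GROUP BY (1 rows):
teams.amt | sum_id
7 | 60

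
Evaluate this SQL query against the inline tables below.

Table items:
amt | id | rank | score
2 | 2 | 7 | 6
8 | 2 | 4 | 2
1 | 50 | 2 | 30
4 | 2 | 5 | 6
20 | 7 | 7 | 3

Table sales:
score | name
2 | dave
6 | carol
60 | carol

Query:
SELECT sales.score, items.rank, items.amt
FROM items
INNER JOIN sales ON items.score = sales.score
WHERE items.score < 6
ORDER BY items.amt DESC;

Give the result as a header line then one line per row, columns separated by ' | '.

After JOIN sales (3 rows):
items.amt | items.id | items.rank | items.score | sales.score | sales.name
2 | 2 | 7 | 6 | 6 | carol
8 | 2 | 4 | 2 | 2 | dave
4 | 2 | 5 | 6 | 6 | carol
After WHERE (1 rows):
items.amt | items.id | items.rank | items.score | sales.score | sales.name
8 | 2 | 4 | 2 | 2 | dave
After SELECT (1 rows):
sales.score | items.rank | items.amt
2 | 4 | 8
After ORDER BY (1 rows):
sales.score | items.rank | items.amt
2 | 4 | 8

== RESULT ==
sales.score | items.rank | items.amt
2 | 4 | 8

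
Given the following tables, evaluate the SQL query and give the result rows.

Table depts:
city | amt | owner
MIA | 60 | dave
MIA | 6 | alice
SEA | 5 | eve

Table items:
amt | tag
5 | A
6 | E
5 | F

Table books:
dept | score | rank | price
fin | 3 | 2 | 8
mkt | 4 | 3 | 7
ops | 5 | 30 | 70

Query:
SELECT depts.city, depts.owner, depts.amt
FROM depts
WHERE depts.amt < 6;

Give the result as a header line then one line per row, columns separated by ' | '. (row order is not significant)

== RESULT ==
depts.city | depts.owner | depts.amt
SEA | eve | 5

Derivation:
After WHERE (1 rows):
depts.city | depts.amt | depts.owner
SEA | 5 | eve
After SELECT (1 rows):
depts.city | depts.owner | depts.amt
SEA | eve | 5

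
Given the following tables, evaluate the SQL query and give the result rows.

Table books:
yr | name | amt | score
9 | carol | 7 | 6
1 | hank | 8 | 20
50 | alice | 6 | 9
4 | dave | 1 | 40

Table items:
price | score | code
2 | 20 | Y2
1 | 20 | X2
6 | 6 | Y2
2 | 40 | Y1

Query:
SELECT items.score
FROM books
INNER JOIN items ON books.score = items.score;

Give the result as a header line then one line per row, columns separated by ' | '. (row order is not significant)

== RESULT ==
items.score
6
20
20
40

Derivation:
After JOIN items (4 rows):
books.yr | books.name | books.amt | books.score | items.price | items.score | items.code
9 | carol | 7 | 6 | 6 | 6 | Y2
1 | hank | 8 | 20 | 2 | 20 | Y2
1 | hank | 8 | 20 | 1 | 20 | X2
4 | dave | 1 | 40 | 2 | 40 | Y1
After SELECT (4 rows):
items.score
6
20
20
40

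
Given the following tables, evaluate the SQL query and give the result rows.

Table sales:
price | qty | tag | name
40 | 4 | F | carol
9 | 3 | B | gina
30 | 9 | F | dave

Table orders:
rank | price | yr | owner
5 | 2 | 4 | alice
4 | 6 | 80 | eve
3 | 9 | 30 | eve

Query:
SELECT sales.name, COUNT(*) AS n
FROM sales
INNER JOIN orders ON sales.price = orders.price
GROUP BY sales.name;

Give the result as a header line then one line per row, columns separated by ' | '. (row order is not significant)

== RESULT ==
sales.name | n
gina | 1

Derivation:
After JOIN orders (1 rows):
sales.price | sales.qty | sales.tag | sales.name | orders.rank | orders.price | orders.yr | orders.owner
9 | 3 | B | gina | 3 | 9 | 30 | eve
After GROUP BY (1 rows):
sales.name | n
gina | 1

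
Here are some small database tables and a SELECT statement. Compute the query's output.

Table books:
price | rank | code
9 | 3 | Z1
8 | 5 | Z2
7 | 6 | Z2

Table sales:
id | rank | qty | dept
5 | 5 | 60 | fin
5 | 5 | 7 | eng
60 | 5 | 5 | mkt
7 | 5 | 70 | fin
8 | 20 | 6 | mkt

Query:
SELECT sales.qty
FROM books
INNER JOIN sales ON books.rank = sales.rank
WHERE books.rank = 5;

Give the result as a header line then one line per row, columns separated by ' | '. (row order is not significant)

After JOIN sales (4 rows):
books.price | books.rank | books.code | sales.id | sales.rank | sales.qty | sales.dept
8 | 5 | Z2 | 5 | 5 | 60 | fin
8 | 5 | Z2 | 5 | 5 | 7 | eng
8 | 5 | Z2 | 60 | 5 | 5 | mkt
8 | 5 | Z2 | 7 | 5 | 70 | fin
After WHERE (4 rows):
books.price | books.rank | books.code | sales.id | sales.rank | sales.qty | sales.dept
8 | 5 | Z2 | 5 | 5 | 60 | fin
8 | 5 | Z2 | 5 | 5 | 7 | eng
8 | 5 | Z2 | 60 | 5 | 5 | mkt
8 | 5 | Z2 | 7 | 5 | 70 | fin
After SELECT (4 rows):
sales.qty
60
7
5
70

== RESULT ==
sales.qty
60
7
5
70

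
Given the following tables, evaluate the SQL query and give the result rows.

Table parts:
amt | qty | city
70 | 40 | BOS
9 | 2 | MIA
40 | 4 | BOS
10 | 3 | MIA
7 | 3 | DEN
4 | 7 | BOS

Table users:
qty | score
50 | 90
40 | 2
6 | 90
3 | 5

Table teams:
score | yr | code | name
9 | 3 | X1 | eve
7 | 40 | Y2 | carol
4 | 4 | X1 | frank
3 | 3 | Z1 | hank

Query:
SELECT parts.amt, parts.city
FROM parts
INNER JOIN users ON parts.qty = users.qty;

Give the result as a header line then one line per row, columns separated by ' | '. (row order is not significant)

== RESULT ==
parts.amt | parts.city
70 | BOS
10 | MIA
7 | DEN

Derivation:
After JOIN users (3 rows):
parts.amt | parts.qty | parts.city | users.qty | users.score
70 | 40 | BOS | 40 | 2
10 | 3 | MIA | 3 | 5
7 | 3 | DEN | 3 | 5
After SELECT (3 rows):
parts.amt | parts.city
70 | BOS
10 | MIA
7 | DEN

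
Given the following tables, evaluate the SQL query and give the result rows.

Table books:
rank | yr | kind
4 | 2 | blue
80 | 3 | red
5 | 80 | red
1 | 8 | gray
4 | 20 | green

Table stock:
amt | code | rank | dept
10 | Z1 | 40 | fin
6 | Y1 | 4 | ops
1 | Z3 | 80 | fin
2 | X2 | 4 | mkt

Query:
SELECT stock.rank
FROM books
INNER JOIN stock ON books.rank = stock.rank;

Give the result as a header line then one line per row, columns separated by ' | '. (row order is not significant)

== RESULT ==
stock.rank
4
4
80
4
4

Derivation:
After JOIN stock (5 rows):
books.rank | books.yr | books.kind | stock.amt | stock.code | stock.rank | stock.dept
4 | 2 | blue | 6 | Y1 | 4 | ops
4 | 2 | blue | 2 | X2 | 4 | mkt
80 | 3 | red | 1 | Z3 | 80 | fin
4 | 20 | green | 6 | Y1 | 4 | ops
4 | 20 | green | 2 | X2 | 4 | mkt
After SELECT (5 rows):
stock.rank
4
4
80
4
4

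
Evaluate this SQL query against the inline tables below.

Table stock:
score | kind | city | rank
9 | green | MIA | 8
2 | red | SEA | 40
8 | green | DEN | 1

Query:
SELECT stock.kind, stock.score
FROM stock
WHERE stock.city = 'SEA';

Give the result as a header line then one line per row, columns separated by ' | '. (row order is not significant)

== RESULT ==
stock.kind | stock.score
red | 2

Derivation:
After WHERE (1 rows):
stock.score | stock.kind | stock.city | stock.rank
2 | red | SEA | 40
After SELECT (1 rows):
stock.kind | stock.score
red | 2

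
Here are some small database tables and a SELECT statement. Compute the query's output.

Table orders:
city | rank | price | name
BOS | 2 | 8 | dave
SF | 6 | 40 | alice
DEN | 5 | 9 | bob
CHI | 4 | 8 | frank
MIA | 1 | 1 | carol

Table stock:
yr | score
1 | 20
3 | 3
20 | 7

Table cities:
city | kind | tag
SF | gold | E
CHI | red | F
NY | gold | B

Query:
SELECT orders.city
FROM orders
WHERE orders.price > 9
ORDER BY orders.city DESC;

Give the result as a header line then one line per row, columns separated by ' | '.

== RESULT ==
orders.city
SF

Derivation:
After WHERE (1 rows):
orders.city | orders.rank | orders.price | orders.name
SF | 6 | 40 | alice
After SELECT (1 rows):
orders.city
SF
After ORDER BY (1 rows):
orders.city
SF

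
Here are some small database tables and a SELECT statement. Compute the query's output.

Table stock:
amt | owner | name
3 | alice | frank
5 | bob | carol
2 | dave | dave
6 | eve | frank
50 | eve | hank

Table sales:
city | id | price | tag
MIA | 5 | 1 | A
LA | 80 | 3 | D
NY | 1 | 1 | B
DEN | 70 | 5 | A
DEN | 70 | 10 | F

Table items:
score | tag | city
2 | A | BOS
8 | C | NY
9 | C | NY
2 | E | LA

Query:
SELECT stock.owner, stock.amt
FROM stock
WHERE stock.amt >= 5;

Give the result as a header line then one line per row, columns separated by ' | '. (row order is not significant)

After WHERE (3 rows):
stock.amt | stock.owner | stock.name
5 | bob | carol
6 | eve | frank
50 | eve | hank
After SELECT (3 rows):
stock.owner | stock.amt
bob | 5
eve | 6
eve | 50

== RESULT ==
stock.owner | stock.amt
bob | 5
eve | 6
eve | 50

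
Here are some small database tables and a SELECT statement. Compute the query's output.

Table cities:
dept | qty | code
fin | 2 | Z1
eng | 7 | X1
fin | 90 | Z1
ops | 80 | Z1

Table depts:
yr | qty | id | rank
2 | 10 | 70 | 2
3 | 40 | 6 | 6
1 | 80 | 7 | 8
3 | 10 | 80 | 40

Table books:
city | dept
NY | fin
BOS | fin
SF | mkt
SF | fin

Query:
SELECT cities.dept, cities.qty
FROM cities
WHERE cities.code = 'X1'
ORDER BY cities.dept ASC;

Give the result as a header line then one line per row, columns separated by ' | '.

== RESULT ==
cities.dept | cities.qty
eng | 7

Derivation:
After WHERE (1 rows):
cities.dept | cities.qty | cities.code
eng | 7 | X1
After SELECT (1 rows):
cities.dept | cities.qty
eng | 7
After ORDER BY (1 rows):
cities.dept | cities.qty
eng | 7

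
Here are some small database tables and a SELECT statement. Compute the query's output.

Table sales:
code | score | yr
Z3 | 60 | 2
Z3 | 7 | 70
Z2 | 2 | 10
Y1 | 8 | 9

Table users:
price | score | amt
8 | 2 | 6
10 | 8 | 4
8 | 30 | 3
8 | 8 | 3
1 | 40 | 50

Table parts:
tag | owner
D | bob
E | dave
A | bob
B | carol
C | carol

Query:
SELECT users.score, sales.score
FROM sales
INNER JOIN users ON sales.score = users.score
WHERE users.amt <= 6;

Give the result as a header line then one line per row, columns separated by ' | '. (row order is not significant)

== RESULT ==
users.score | sales.score
2 | 2
8 | 8
8 | 8

Derivation:
After JOIN users (3 rows):
sales.code | sales.score | sales.yr | users.price | users.score | users.amt
Z2 | 2 | 10 | 8 | 2 | 6
Y1 | 8 | 9 | 10 | 8 | 4
Y1 | 8 | 9 | 8 | 8 | 3
After WHERE (3 rows):
sales.code | sales.score | sales.yr | users.price | users.score | users.amt
Z2 | 2 | 10 | 8 | 2 | 6
Y1 | 8 | 9 | 10 | 8 | 4
Y1 | 8 | 9 | 8 | 8 | 3
After SELECT (3 rows):
users.score | sales.score
2 | 2
8 | 8
8 | 8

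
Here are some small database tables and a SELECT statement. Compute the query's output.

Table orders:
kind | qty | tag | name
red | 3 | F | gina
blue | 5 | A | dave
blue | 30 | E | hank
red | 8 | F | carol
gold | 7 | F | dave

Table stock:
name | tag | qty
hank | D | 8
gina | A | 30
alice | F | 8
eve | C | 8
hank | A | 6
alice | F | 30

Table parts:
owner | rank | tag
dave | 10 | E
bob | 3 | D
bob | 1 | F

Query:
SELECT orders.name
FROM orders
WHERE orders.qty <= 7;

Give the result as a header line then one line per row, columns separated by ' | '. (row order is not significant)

After WHERE (3 rows):
orders.kind | orders.qty | orders.tag | orders.name
red | 3 | F | gina
blue | 5 | A | dave
gold | 7 | F | dave
After SELECT (3 rows):
orders.name
gina
dave
dave

== RESULT ==
orders.name
gina
dave
dave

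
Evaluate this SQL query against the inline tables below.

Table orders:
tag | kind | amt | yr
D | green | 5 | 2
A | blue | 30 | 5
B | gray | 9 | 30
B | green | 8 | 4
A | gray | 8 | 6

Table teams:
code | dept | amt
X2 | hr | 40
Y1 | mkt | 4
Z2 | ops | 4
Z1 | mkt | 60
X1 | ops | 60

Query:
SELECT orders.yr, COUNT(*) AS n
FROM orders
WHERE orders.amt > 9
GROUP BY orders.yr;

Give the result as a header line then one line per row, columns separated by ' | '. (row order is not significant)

== RESULT ==
orders.yr | n
5 | 1

Derivation:
After WHERE (1 rows):
orders.tag | orders.kind | orders.amt | orders.yr
A | blue | 30 | 5
After GROUP BY (1 rows):
orders.yr | n
5 | 1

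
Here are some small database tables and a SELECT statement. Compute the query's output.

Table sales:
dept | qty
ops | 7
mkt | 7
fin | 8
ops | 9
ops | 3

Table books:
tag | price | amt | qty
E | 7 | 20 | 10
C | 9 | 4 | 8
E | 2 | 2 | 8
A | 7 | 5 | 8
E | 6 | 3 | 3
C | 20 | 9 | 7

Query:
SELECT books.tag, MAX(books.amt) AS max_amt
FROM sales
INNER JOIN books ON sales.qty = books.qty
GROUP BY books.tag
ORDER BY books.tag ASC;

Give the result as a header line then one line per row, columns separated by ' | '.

After JOIN books (6 rows):
sales.dept | sales.qty | books.tag | books.price | books.amt | books.qty
ops | 7 | C | 20 | 9 | 7
mkt | 7 | C | 20 | 9 | 7
fin | 8 | C | 9 | 4 | 8
fin | 8 | E | 2 | 2 | 8
fin | 8 | A | 7 | 5 | 8
ops | 3 | E | 6 | 3 | 3
After GROUP BY (3 rows):
books.tag | max_amt
C | 9
E | 3
A | 5
After ORDER BY (3 rows):
books.tag | max_amt
A | 5
C | 9
E | 3

== RESULT ==
books.tag | max_amt
A | 5
C | 9
E | 3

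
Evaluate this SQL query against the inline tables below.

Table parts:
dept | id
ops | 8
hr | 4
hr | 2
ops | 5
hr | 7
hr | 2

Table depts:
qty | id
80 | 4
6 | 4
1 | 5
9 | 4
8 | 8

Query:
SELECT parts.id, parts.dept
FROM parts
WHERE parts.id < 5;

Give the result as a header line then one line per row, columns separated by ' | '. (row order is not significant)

After WHERE (3 rows):
parts.dept | parts.id
hr | 4
hr | 2
hr | 2
After SELECT (3 rows):
parts.id | parts.dept
4 | hr
2 | hr
2 | hr

== RESULT ==
parts.id | parts.dept
4 | hr
2 | hr
2 | hr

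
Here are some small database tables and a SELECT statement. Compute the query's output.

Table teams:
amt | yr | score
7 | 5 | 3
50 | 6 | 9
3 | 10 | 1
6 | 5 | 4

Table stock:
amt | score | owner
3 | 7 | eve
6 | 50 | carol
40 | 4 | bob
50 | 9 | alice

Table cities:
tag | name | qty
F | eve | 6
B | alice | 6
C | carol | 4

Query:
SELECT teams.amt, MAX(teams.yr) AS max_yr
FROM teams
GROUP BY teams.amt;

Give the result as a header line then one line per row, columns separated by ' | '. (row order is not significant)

After GROUP BY (4 rows):
teams.amt | max_yr
7 | 5
50 | 6
3 | 10
6 | 5

== RESULT ==
teams.amt | max_yr
7 | 5
50 | 6
3 | 10
6 | 5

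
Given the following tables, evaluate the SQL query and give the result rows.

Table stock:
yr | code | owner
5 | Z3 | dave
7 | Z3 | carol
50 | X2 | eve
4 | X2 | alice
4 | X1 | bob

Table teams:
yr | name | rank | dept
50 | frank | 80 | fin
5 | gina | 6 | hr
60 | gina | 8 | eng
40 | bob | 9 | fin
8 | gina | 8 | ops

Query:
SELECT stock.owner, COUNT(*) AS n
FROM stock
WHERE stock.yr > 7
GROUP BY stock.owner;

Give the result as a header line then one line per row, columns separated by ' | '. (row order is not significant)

== RESULT ==
stock.owner | n
eve | 1

Derivation:
After WHERE (1 rows):
stock.yr | stock.code | stock.owner
50 | X2 | eve
After GROUP BY (1 rows):
stock.owner | n
eve | 1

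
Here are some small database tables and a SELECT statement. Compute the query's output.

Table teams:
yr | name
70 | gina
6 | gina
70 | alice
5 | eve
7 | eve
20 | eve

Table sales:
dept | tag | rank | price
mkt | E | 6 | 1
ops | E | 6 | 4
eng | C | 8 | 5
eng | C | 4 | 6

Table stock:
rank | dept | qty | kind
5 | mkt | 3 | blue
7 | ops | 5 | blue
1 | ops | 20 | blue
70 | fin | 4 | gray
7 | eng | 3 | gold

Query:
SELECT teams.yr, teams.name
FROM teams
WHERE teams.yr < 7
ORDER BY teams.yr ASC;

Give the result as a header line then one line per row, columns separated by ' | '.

After WHERE (2 rows):
teams.yr | teams.name
6 | gina
5 | eve
After SELECT (2 rows):
teams.yr | teams.name
6 | gina
5 | eve
After ORDER BY (2 rows):
teams.yr | teams.name
5 | eve
6 | gina

== RESULT ==
teams.yr | teams.name
5 | eve
6 | gina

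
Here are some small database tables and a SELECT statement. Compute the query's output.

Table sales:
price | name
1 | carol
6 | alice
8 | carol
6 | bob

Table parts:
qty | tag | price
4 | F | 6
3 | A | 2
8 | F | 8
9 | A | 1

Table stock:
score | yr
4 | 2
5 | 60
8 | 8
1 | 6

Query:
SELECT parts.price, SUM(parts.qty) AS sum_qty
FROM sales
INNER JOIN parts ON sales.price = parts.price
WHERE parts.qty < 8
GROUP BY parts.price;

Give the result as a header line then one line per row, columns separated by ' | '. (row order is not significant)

After JOIN parts (4 rows):
sales.price | sales.name | parts.qty | parts.tag | parts.price
1 | carol | 9 | A | 1
6 | alice | 4 | F | 6
8 | carol | 8 | F | 8
6 | bob | 4 | F | 6
After WHERE (2 rows):
sales.price | sales.name | parts.qty | parts.tag | parts.price
6 | alice | 4 | F | 6
6 | bob | 4 | F | 6
After GROUP BY (1 rows):
parts.price | sum_qty
6 | 8

== RESULT ==
parts.price | sum_qty
6 | 8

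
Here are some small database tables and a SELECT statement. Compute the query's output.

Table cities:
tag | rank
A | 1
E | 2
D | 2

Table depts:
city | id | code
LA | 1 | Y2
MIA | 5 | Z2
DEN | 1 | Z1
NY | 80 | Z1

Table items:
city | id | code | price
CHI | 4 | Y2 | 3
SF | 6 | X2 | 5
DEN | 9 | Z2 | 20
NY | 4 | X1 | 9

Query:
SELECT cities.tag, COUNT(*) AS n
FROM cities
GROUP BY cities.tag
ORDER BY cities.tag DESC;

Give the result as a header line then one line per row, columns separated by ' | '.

== RESULT ==
cities.tag | n
E | 1
D | 1
A | 1

Derivation:
After GROUP BY (3 rows):
cities.tag | n
A | 1
E | 1
D | 1
After ORDER BY (3 rows):
cities.tag | n
E | 1
D | 1
A | 1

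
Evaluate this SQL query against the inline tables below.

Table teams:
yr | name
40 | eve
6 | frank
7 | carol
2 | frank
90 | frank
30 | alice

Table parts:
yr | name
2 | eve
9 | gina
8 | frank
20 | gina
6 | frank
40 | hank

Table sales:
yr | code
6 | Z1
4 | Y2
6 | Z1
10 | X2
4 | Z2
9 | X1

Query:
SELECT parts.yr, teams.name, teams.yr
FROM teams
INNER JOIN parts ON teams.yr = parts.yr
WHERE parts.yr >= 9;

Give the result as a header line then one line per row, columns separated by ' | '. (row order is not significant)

After JOIN parts (3 rows):
teams.yr | teams.name | parts.yr | parts.name
40 | eve | 40 | hank
6 | frank | 6 | frank
2 | frank | 2 | eve
After WHERE (1 rows):
teams.yr | teams.name | parts.yr | parts.name
40 | eve | 40 | hank
After SELECT (1 rows):
parts.yr | teams.name | teams.yr
40 | eve | 40

== RESULT ==
parts.yr | teams.name | teams.yr
40 | eve | 40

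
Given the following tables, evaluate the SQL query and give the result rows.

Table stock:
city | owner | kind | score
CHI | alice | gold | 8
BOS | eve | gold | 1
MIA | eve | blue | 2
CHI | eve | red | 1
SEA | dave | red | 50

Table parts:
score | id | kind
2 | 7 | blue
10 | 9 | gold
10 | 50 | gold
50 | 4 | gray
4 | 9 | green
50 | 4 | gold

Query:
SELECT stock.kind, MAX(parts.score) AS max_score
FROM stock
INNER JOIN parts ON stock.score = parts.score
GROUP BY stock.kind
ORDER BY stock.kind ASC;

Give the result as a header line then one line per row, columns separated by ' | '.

== RESULT ==
stock.kind | max_score
blue | 2
red | 50

Derivation:
After JOIN parts (3 rows):
stock.city | stock.owner | stock.kind | stock.score | parts.score | parts.id | parts.kind
MIA | eve | blue | 2 | 2 | 7 | blue
SEA | dave | red | 50 | 50 | 4 | gray
SEA | dave | red | 50 | 50 | 4 | gold
After GROUP BY (2 rows):
stock.kind | max_score
blue | 2
red | 50
After ORDER BY (2 rows):
stock.kind | max_score
blue | 2
red | 50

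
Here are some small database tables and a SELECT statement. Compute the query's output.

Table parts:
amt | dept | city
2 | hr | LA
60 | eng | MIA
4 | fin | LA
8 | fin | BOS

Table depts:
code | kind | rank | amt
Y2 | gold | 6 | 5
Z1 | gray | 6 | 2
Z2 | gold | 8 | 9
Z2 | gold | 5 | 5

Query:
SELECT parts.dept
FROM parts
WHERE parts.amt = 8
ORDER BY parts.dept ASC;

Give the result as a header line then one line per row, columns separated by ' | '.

== RESULT ==
parts.dept
fin

Derivation:
After WHERE (1 rows):
parts.amt | parts.dept | parts.city
8 | fin | BOS
After SELECT (1 rows):
parts.dept
fin
After ORDER BY (1 rows):
parts.dept
fin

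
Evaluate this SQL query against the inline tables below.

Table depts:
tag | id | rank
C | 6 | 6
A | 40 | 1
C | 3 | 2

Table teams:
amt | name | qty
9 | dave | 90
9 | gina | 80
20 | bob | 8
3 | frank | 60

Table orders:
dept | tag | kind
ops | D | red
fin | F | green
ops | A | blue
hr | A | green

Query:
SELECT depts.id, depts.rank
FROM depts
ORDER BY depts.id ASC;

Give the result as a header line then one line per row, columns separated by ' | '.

== RESULT ==
depts.id | depts.rank
3 | 2
6 | 6
40 | 1

Derivation:
After SELECT (3 rows):
depts.id | depts.rank
6 | 6
40 | 1
3 | 2
After ORDER BY (3 rows):
depts.id | depts.rank
3 | 2
6 | 6
40 | 1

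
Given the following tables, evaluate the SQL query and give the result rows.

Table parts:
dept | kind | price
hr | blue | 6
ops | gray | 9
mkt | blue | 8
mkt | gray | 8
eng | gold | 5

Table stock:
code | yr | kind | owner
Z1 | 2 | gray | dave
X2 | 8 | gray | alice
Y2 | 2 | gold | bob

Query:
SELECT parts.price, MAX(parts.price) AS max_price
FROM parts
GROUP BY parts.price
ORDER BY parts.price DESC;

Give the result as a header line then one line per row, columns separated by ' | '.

After GROUP BY (4 rows):
parts.price | max_price
6 | 6
9 | 9
8 | 8
5 | 5
After ORDER BY (4 rows):
parts.price | max_price
9 | 9
8 | 8
6 | 6
5 | 5

== RESULT ==
parts.price | max_price
9 | 9
8 | 8
6 | 6
5 | 5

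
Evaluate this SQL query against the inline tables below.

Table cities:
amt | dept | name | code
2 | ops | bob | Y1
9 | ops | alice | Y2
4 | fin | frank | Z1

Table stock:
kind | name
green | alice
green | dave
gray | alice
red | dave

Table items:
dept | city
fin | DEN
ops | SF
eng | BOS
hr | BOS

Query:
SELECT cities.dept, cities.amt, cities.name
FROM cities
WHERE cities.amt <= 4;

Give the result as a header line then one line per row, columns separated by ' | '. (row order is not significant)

After WHERE (2 rows):
cities.amt | cities.dept | cities.name | cities.code
2 | ops | bob | Y1
4 | fin | frank | Z1
After SELECT (2 rows):
cities.dept | cities.amt | cities.name
ops | 2 | bob
fin | 4 | frank

== RESULT ==
cities.dept | cities.amt | cities.name
ops | 2 | bob
fin | 4 | frank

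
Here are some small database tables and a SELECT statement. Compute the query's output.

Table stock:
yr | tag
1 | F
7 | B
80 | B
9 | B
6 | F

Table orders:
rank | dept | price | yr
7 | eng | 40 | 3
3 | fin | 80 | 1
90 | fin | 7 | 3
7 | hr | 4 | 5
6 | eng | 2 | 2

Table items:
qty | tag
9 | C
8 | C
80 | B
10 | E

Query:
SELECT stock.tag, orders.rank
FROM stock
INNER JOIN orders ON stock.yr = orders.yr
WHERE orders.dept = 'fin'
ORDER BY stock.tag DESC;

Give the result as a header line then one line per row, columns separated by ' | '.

== RESULT ==
stock.tag | orders.rank
F | 3

Derivation:
After JOIN orders (1 rows):
stock.yr | stock.tag | orders.rank | orders.dept | orders.price | orders.yr
1 | F | 3 | fin | 80 | 1
After WHERE (1 rows):
stock.yr | stock.tag | orders.rank | orders.dept | orders.price | orders.yr
1 | F | 3 | fin | 80 | 1
After SELECT (1 rows):
stock.tag | orders.rank
F | 3
After ORDER BY (1 rows):
stock.tag | orders.rank
F | 3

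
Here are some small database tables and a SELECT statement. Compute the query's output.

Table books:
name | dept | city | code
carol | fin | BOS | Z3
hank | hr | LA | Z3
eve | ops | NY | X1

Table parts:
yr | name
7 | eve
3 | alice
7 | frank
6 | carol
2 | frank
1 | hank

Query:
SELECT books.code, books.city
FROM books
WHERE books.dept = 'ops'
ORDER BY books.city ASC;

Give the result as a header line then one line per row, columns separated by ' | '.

== RESULT ==
books.code | books.city
X1 | NY

Derivation:
After WHERE (1 rows):
books.name | books.dept | books.city | books.code
eve | ops | NY | X1
After SELECT (1 rows):
books.code | books.city
X1 | NY
After ORDER BY (1 rows):
books.code | books.city
X1 | NY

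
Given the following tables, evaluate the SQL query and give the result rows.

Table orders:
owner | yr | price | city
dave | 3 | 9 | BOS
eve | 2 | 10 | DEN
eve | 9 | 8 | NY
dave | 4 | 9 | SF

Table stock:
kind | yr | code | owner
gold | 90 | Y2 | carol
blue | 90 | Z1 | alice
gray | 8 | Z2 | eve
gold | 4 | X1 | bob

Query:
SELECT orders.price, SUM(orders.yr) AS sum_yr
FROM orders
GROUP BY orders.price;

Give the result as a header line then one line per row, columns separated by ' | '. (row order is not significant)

After GROUP BY (3 rows):
orders.price | sum_yr
9 | 7
10 | 2
8 | 9

== RESULT ==
orders.price | sum_yr
9 | 7
10 | 2
8 | 9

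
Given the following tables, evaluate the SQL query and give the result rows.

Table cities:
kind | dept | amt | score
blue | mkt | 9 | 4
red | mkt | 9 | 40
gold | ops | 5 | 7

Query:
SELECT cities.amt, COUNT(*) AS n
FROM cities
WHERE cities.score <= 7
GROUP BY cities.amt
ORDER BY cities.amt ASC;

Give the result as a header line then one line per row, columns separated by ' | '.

After WHERE (2 rows):
cities.kind | cities.dept | cities.amt | cities.score
blue | mkt | 9 | 4
gold | ops | 5 | 7
After GROUP BY (2 rows):
cities.amt | n
9 | 1
5 | 1
After ORDER BY (2 rows):
cities.amt | n
5 | 1
9 | 1

== RESULT ==
cities.amt | n
5 | 1
9 | 1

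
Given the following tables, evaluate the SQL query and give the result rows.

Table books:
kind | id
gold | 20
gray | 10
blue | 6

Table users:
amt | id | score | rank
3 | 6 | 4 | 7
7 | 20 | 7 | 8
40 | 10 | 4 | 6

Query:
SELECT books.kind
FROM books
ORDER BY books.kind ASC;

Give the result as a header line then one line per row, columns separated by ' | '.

== RESULT ==
books.kind
blue
gold
gray

Derivation:
After SELECT (3 rows):
books.kind
gold
gray
blue
After ORDER BY (3 rows):
books.kind
blue
gold
gray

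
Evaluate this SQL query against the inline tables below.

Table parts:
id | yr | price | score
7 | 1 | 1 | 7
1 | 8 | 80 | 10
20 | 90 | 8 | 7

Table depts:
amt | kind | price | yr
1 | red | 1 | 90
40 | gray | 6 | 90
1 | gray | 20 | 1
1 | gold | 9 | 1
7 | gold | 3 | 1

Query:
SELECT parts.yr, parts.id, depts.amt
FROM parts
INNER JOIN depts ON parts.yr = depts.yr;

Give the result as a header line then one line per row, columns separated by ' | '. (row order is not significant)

== RESULT ==
parts.yr | parts.id | depts.amt
1 | 7 | 1
1 | 7 | 1
1 | 7 | 7
90 | 20 | 1
90 | 20 | 40

Derivation:
After JOIN depts (5 rows):
parts.id | parts.yr | parts.price | parts.score | depts.amt | depts.kind | depts.price | depts.yr
7 | 1 | 1 | 7 | 1 | gray | 20 | 1
7 | 1 | 1 | 7 | 1 | gold | 9 | 1
7 | 1 | 1 | 7 | 7 | gold | 3 | 1
20 | 90 | 8 | 7 | 1 | red | 1 | 90
20 | 90 | 8 | 7 | 40 | gray | 6 | 90
After SELECT (5 rows):
parts.yr | parts.id | depts.amt
1 | 7 | 1
1 | 7 | 1
1 | 7 | 7
90 | 20 | 1
90 | 20 | 40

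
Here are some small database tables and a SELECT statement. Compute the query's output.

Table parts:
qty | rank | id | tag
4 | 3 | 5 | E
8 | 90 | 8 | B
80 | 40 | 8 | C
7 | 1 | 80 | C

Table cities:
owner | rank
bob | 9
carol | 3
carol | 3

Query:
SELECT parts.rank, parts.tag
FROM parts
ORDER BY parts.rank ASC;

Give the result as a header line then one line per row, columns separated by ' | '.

== RESULT ==
parts.rank | parts.tag
1 | C
3 | E
40 | C
90 | B

Derivation:
After SELECT (4 rows):
parts.rank | parts.tag
3 | E
90 | B
40 | C
1 | C
After ORDER BY (4 rows):
parts.rank | parts.tag
1 | C
3 | E
40 | C
90 | B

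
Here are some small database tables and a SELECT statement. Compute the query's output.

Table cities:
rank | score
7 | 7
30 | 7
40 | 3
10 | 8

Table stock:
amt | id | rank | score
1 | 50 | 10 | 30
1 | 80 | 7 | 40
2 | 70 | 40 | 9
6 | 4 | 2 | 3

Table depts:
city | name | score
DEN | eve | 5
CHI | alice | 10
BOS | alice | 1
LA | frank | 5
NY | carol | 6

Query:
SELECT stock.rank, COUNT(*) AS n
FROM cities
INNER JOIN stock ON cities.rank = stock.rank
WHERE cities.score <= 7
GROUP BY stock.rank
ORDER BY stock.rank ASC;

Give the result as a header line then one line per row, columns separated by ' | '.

After JOIN stock (3 rows):
cities.rank | cities.score | stock.amt | stock.id | stock.rank | stock.score
7 | 7 | 1 | 80 | 7 | 40
40 | 3 | 2 | 70 | 40 | 9
10 | 8 | 1 | 50 | 10 | 30
After WHERE (2 rows):
cities.rank | cities.score | stock.amt | stock.id | stock.rank | stock.score
7 | 7 | 1 | 80 | 7 | 40
40 | 3 | 2 | 70 | 40 | 9
After GROUP BY (2 rows):
stock.rank | n
7 | 1
40 | 1
After ORDER BY (2 rows):
stock.rank | n
7 | 1
40 | 1

== RESULT ==
stock.rank | n
7 | 1
40 | 1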